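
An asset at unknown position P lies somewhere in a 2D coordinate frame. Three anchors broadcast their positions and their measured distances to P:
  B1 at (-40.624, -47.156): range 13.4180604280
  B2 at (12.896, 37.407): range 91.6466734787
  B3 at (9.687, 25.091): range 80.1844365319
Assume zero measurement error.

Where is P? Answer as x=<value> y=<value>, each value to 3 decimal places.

x=-44.254 y=-34.238

eq1: (x + 40.624)² + (y + 47.156)² = 13.4180604280²
eq2: (x − 12.896)² + (y − 37.407)² = 91.6466734787²
eq3: (x − 9.687)² + (y − 25.091)² = 80.1844365319²
eq3−eq2, eq3−eq1 (x²,y² cancel):
  6.418·x + 24.632·y = -1127.374683
  -100.622·x − 144.494·y = 9400.100978
det = 6.418·-144.494 − 24.632·-100.622 = 1551.158612
x = (-1127.374683·-144.494 − 24.632·9400.100978) / 1551.158612 = -44.253637
y = (6.418·9400.100978 − -1127.374683·-100.622) / 1551.158612 = -34.238180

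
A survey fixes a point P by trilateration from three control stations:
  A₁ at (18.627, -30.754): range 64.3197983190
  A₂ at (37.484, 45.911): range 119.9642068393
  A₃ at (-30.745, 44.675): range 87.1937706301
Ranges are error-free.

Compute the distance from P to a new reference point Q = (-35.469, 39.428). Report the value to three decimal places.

81.343

eq1: (x − 18.627)² + (y + 30.754)² = 64.3197983190²
eq2: (x − 37.484)² + (y − 45.911)² = 119.9642068393²
eq3: (x + 30.745)² + (y − 44.675)² = 87.1937706301²
eq1−eq2, eq1−eq3 (x²,y² cancel):
  37.714·x + 153.330·y = -8034.277935
  -98.744·x + 150.858·y = -1817.380176
det = 37.714·150.858 − 153.330·-98.744 = 20829.876132
x = (-8034.277935·150.858 − 153.330·-1817.380176) / 20829.876132 = -44.809493
y = (37.714·-1817.380176 − -8034.277935·-98.744) / 20829.876132 = -41.376982
|P − Q| = √((-44.809493 − -35.469)² + (-41.376982 − 39.428)²) = 81.343039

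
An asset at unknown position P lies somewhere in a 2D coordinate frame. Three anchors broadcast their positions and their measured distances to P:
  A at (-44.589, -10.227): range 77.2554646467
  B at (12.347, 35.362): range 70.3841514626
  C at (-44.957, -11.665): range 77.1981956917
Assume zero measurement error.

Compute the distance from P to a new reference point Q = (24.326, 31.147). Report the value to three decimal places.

64.299

eq1: (x + 44.589)² + (y + 10.227)² = 77.2554646467²
eq2: (x − 12.347)² + (y − 35.362)² = 70.3841514626²
eq3: (x + 44.957)² + (y + 11.665)² = 77.1981956917²
eq1−eq3, eq1−eq2 (x²,y² cancel):
  -0.736·x − 2.876·y = 73.279024
  113.872·x + 91.178·y = 324.627044
det = -0.736·91.178 − -2.876·113.872 = 260.388864
x = (73.279024·91.178 − -2.876·324.627044) / 260.388864 = 29.244961
y = (-0.736·324.627044 − 73.279024·113.872) / 260.388864 = -32.963601
|P − Q| = √((29.244961 − 24.326)² + (-32.963601 − 31.147)²) = 64.299030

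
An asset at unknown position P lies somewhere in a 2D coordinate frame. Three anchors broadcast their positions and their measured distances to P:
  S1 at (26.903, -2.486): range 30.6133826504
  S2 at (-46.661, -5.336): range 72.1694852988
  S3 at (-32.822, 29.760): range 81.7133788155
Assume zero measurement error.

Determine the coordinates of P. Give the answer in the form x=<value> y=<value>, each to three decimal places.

eq1: (x − 26.903)² + (y + 2.486)² = 30.6133826504²
eq2: (x + 46.661)² + (y + 5.336)² = 72.1694852988²
eq3: (x + 32.822)² + (y − 29.760)² = 81.7133788155²
eq3−eq2, eq3−eq1 (x²,y² cancel):
  -27.678·x − 70.192·y = 1711.422202
  119.450·x − 64.492·y = 4506.907401
det = -27.678·-64.492 − -70.192·119.450 = 10169.443976
x = (1711.422202·-64.492 − -70.192·4506.907401) / 10169.443976 = 20.254382
y = (-27.678·4506.907401 − 1711.422202·119.450) / 10169.443976 = -32.368689

x=20.254 y=-32.369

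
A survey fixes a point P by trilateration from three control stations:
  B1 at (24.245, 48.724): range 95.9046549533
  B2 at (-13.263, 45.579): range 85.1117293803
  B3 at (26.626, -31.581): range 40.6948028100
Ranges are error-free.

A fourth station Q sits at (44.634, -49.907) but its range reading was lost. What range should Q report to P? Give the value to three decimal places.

eq1: (x − 24.245)² + (y − 48.724)² = 95.9046549533²
eq2: (x + 13.263)² + (y − 45.579)² = 85.1117293803²
eq3: (x − 26.626)² + (y + 31.581)² = 40.6948028100²
eq3−eq1, eq3−eq2 (x²,y² cancel):
  -4.762·x + 160.610·y = -6286.091102
  -79.778·x + 154.320·y = -5040.890529
det = -4.762·154.320 − 160.610·-79.778 = 12078.272740
x = (-6286.091102·154.320 − 160.610·-5040.890529) / 12078.272740 = -13.284362
y = (-4.762·-5040.890529 − -6286.091102·-79.778) / 12078.272740 = -39.532727
|P − Q| = √((-13.284362 − 44.634)² + (-39.532727 − -49.907)²) = 58.840141

58.840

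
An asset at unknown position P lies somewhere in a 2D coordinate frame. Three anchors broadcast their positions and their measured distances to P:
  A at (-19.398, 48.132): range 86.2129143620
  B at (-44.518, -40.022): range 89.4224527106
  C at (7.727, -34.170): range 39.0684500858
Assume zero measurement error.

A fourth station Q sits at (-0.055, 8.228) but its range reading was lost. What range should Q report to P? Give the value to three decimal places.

46.348

eq1: (x + 19.398)² + (y − 48.132)² = 86.2129143620²
eq2: (x + 44.518)² + (y + 40.022)² = 89.4224527106²
eq3: (x − 7.727)² + (y + 34.170)² = 39.0684500858²
eq2−eq3, eq2−eq1 (x²,y² cancel):
  104.490·x + 11.704·y = 4113.713878
  50.240·x + 176.308·y = -326.932534
det = 104.490·176.308 − 11.704·50.240 = 17834.413960
x = (4113.713878·176.308 − 11.704·-326.932534) / 17834.413960 = 40.882032
y = (104.490·-326.932534 − 4113.713878·50.240) / 17834.413960 = -13.503901
|P − Q| = √((40.882032 − -0.055)² + (-13.503901 − 8.228)²) = 46.347774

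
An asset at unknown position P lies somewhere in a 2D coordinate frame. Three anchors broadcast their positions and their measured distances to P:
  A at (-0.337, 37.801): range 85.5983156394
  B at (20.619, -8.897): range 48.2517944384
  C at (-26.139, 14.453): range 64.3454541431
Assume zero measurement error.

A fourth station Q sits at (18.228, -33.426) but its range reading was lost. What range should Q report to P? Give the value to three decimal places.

30.119

eq1: (x + 0.337)² + (y − 37.801)² = 85.5983156394²
eq2: (x − 20.619)² + (y + 8.897)² = 48.2517944384²
eq3: (x + 26.139)² + (y − 14.453)² = 64.3454541431²
eq1−eq2, eq1−eq3 (x²,y² cancel):
  41.912·x − 93.396·y = 4074.106574
  -51.604·x − 46.696·y = 2649.841531
det = 41.912·-46.696 − -93.396·-51.604 = -6776.729936
x = (4074.106574·-46.696 − -93.396·2649.841531) / -6776.729936 = -8.446569
y = (41.912·2649.841531 − 4074.106574·-51.604) / -6776.729936 = -47.412300
|P − Q| = √((-8.446569 − 18.228)² + (-47.412300 − -33.426)²) = 30.118918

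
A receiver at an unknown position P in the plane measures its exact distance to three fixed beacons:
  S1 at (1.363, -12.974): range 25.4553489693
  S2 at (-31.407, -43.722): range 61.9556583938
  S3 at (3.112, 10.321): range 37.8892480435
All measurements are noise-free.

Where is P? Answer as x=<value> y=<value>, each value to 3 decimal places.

x=25.829 y=-20.003

eq1: (x − 1.363)² + (y + 12.974)² = 25.4553489693²
eq2: (x + 31.407)² + (y + 43.722)² = 61.9556583938²
eq3: (x − 3.112)² + (y − 10.321)² = 37.8892480435²
eq3−eq2, eq3−eq1 (x²,y² cancel):
  -69.038·x − 108.086·y = 378.896858
  -3.498·x − 46.590·y = 841.595186
det = -69.038·-46.590 − -108.086·-3.498 = 2838.395592
x = (378.896858·-46.590 − -108.086·841.595186) / 2838.395592 = 25.828624
y = (-69.038·841.595186 − 378.896858·-3.498) / 2838.395592 = -20.003085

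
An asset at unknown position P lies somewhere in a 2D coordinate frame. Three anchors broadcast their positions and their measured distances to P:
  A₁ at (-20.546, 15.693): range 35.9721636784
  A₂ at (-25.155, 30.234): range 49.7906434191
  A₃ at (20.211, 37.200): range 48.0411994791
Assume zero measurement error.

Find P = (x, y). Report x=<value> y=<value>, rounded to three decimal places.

eq1: (x + 20.546)² + (y − 15.693)² = 35.9721636784²
eq2: (x + 25.155)² + (y − 30.234)² = 49.7906434191²
eq3: (x − 20.211)² + (y − 37.200)² = 48.0411994791²
eq1−eq2, eq1−eq3 (x²,y² cancel):
  -9.218·x + 29.082·y = -306.651196
  81.514·x + 43.014·y = 109.955868
det = -9.218·43.014 − 29.082·81.514 = -2767.093200
x = (-306.651196·43.014 − 29.082·109.955868) / -2767.093200 = 5.922472
y = (-9.218·109.955868 − -306.651196·81.514) / -2767.093200 = -8.667143

x=5.922 y=-8.667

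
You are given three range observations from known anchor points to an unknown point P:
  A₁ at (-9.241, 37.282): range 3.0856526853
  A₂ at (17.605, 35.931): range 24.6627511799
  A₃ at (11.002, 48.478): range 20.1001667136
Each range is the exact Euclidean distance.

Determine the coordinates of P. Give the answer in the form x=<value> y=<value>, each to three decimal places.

eq1: (x + 9.241)² + (y − 37.282)² = 3.0856526853²
eq2: (x − 17.605)² + (y − 35.931)² = 24.6627511799²
eq3: (x − 11.002)² + (y − 48.478)² = 20.1001667136²
eq2−eq3, eq2−eq1 (x²,y² cancel):
  -13.206·x + 25.094·y = 1074.422296
  -53.692·x + 2.702·y = 473.100862
det = -13.206·2.702 − 25.094·-53.692 = 1311.664436
x = (1074.422296·2.702 − 25.094·473.100862) / 1311.664436 = -6.837804
y = (-13.206·473.100862 − 1074.422296·-53.692) / 1311.664436 = 39.217433

x=-6.838 y=39.217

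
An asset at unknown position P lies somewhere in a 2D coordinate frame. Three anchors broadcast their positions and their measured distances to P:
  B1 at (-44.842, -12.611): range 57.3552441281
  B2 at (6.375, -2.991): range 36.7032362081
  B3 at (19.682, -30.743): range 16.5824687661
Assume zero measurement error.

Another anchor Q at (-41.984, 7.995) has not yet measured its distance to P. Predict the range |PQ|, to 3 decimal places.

67.449

eq1: (x + 44.842)² + (y + 12.611)² = 57.3552441281²
eq2: (x − 6.375)² + (y + 2.991)² = 36.7032362081²
eq3: (x − 19.682)² + (y + 30.743)² = 16.5824687661²
eq3−eq2, eq3−eq1 (x²,y² cancel):
  -26.614·x + 55.504·y = -2355.075745
  -129.048·x + 36.264·y = -2177.316647
det = -26.614·36.264 − 55.504·-129.048 = 6197.550096
x = (-2355.075745·36.264 − 55.504·-2177.316647) / 6197.550096 = 5.719246
y = (-26.614·-2177.316647 − -2355.075745·-129.048) / 6197.550096 = -39.688378
|P − Q| = √((5.719246 − -41.984)² + (-39.688378 − 7.995)²) = 67.448530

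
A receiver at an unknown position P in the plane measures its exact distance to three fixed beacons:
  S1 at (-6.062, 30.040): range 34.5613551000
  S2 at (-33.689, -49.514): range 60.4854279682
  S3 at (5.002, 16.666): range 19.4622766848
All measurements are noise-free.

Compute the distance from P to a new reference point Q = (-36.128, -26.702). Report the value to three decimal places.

eq1: (x + 6.062)² + (y − 30.040)² = 34.5613551000²
eq2: (x + 33.689)² + (y + 49.514)² = 60.4854279682²
eq3: (x − 5.002)² + (y − 16.666)² = 19.4622766848²
eq2−eq3, eq2−eq1 (x²,y² cancel):
  77.382·x + 132.360·y = -4.102574
  55.254·x + 159.108·y = -183.435743
det = 77.382·159.108 − 132.360·55.254 = 4998.675816
x = (-4.102574·159.108 − 132.360·-183.435743) / 4998.675816 = 4.726612
y = (77.382·-183.435743 − -4.102574·55.254) / 4998.675816 = -2.794328
|P − Q| = √((4.726612 − -36.128)² + (-2.794328 − -26.702)²) = 47.335780

47.336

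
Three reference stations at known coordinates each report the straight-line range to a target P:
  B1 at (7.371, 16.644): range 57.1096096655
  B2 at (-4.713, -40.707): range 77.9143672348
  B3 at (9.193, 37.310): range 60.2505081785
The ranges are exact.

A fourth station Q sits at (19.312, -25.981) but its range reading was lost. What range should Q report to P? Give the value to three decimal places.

84.439

eq1: (x − 7.371)² + (y − 16.644)² = 57.1096096655²
eq2: (x + 4.713)² + (y + 40.707)² = 77.9143672348²
eq3: (x − 9.193)² + (y − 37.310)² = 60.2505081785²
eq2−eq1, eq2−eq3 (x²,y² cancel):
  24.168·x + 114.702·y = 1461.223264
  27.812·x + 156.034·y = 2237.800017
det = 24.168·156.034 − 114.702·27.812 = 580.937688
x = (1461.223264·156.034 − 114.702·2237.800017) / 580.937688 = -49.367819
y = (24.168·2237.800017 − 1461.223264·27.812) / 580.937688 = 23.141224
|P − Q| = √((-49.367819 − 19.312)² + (23.141224 − -25.981)²) = 84.438797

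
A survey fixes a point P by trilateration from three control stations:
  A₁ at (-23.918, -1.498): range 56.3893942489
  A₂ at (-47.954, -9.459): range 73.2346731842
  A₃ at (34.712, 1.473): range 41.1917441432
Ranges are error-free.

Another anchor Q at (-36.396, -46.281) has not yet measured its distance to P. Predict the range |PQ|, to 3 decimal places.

eq1: (x + 23.918)² + (y + 1.498)² = 56.3893942489²
eq2: (x + 47.954)² + (y + 9.459)² = 73.2346731842²
eq3: (x − 34.712)² + (y − 1.473)² = 41.1917441432²
eq1−eq3, eq1−eq2 (x²,y² cancel):
  117.260·x + 5.942·y = 2115.781943
  -48.072·x − 15.922·y = -368.809504
det = 117.260·-15.922 − 5.942·-48.072 = -1581.369896
x = (2115.781943·-15.922 − 5.942·-368.809504) / -1581.369896 = 19.916918
y = (117.260·-368.809504 − 2115.781943·-48.072) / -1581.369896 = -36.970014
|P − Q| = √((19.916918 − -36.396)² + (-36.970014 − -46.281)²) = 57.077484

57.077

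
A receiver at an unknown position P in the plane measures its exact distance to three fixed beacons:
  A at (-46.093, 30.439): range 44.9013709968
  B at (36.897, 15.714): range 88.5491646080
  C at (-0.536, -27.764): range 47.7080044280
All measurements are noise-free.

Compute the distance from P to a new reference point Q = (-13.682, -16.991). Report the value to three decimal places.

32.768

eq1: (x + 46.093)² + (y − 30.439)² = 44.9013709968²
eq2: (x − 36.897)² + (y − 15.714)² = 88.5491646080²
eq3: (x + 0.536)² + (y + 27.764)² = 47.7080044280²
eq2−eq3, eq2−eq1 (x²,y² cancel):
  -74.866·x − 86.956·y = 4727.709453
  -165.980·x + 29.450·y = 7267.600400
det = -74.866·29.450 − -86.956·-165.980 = -16637.760580
x = (4727.709453·29.450 − -86.956·7267.600400) / -16637.760580 = -46.351941
y = (-74.866·7267.600400 − 4727.709453·-165.980) / -16637.760580 = -14.461624
|P − Q| = √((-46.351941 − -13.682)² + (-14.461624 − -16.991)²) = 32.767710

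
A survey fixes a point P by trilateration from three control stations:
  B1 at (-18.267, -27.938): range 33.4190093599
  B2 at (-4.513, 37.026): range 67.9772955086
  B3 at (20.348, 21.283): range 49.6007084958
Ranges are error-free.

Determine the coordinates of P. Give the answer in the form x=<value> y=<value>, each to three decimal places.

x=15.152 y=-28.045

eq1: (x + 18.267)² + (y + 27.938)² = 33.4190093599²
eq2: (x + 4.513)² + (y − 37.026)² = 67.9772955086²
eq3: (x − 20.348)² + (y − 21.283)² = 49.6007084958²
eq2−eq3, eq2−eq1 (x²,y² cancel):
  49.722·x − 31.486·y = 1636.397769
  -27.508·x − 129.928·y = 3227.005806
det = 49.722·-129.928 − -31.486·-27.508 = -7326.396904
x = (1636.397769·-129.928 − -31.486·3227.005806) / -7326.396904 = 15.151839
y = (49.722·3227.005806 − 1636.397769·-27.508) / -7326.396904 = -28.044783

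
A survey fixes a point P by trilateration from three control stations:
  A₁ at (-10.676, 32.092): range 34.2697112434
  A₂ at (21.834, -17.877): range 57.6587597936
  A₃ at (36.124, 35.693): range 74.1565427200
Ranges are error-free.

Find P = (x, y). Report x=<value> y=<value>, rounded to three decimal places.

eq1: (x + 10.676)² + (y − 32.092)² = 34.2697112434²
eq2: (x − 21.834)² + (y + 17.877)² = 57.6587597936²
eq3: (x − 36.124)² + (y − 35.693)² = 74.1565427200²
eq2−eq3, eq2−eq1 (x²,y² cancel):
  28.580·x + 107.140·y = -392.037307
  -65.020·x + 99.938·y = 2497.682227
det = 28.580·99.938 − 107.140·-65.020 = 9822.470840
x = (-392.037307·99.938 − 107.140·2497.682227) / 9822.470840 = -31.232579
y = (28.580·2497.682227 − -392.037307·-65.020) / 9822.470840 = 4.672296

x=-31.233 y=4.672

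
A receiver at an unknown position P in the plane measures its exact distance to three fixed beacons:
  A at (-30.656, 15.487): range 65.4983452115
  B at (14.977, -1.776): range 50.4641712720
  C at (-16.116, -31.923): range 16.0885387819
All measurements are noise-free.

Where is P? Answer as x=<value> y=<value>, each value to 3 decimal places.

eq1: (x + 30.656)² + (y − 15.487)² = 65.4983452115²
eq2: (x − 14.977)² + (y + 1.776)² = 50.4641712720²
eq3: (x + 16.116)² + (y + 31.923)² = 16.0885387819²
eq1−eq2, eq1−eq3 (x²,y² cancel):
  91.266·x − 34.526·y = 791.227843
  29.080·x − 94.820·y = 4130.358025
det = 91.266·-94.820 − -34.526·29.080 = -7649.826040
x = (791.227843·-94.820 − -34.526·4130.358025) / -7649.826040 = -8.834255
y = (91.266·4130.358025 − 791.227843·29.080) / -7649.826040 = -46.269333

x=-8.834 y=-46.269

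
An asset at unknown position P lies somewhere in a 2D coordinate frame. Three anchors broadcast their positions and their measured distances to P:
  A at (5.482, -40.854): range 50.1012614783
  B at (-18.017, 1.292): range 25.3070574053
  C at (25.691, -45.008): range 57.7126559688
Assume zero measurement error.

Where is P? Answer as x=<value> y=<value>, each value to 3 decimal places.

eq1: (x − 5.482)² + (y + 40.854)² = 50.1012614783²
eq2: (x + 18.017)² + (y − 1.292)² = 25.3070574053²
eq3: (x − 25.691)² + (y + 45.008)² = 57.7126559688²
eq3−eq2, eq3−eq1 (x²,y² cancel):
  -87.416·x + 92.600·y = 330.837512
  -40.418·x + 8.308·y = -166.031648
det = -87.416·8.308 − 92.600·-40.418 = 3016.454672
x = (330.837512·8.308 − 92.600·-166.031648) / 3016.454672 = 6.008089
y = (-87.416·-166.031648 − 330.837512·-40.418) / 3016.454672 = 9.244499

x=6.008 y=9.244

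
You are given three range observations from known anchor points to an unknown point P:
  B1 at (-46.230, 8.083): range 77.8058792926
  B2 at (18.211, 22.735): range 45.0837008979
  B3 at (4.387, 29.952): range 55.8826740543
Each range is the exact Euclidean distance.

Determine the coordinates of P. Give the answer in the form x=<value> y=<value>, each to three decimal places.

eq1: (x + 46.230)² + (y − 8.083)² = 77.8058792926²
eq2: (x − 18.211)² + (y − 22.735)² = 45.0837008979²
eq3: (x − 4.387)² + (y − 29.952)² = 55.8826740543²
eq1−eq3, eq1−eq2 (x²,y² cancel):
  101.234·x + 43.738·y = 1644.701877
  128.882·x + 29.304·y = 2667.187723
det = 101.234·29.304 − 43.738·128.882 = -2670.479780
x = (1644.701877·29.304 − 43.738·2667.187723) / -2670.479780 = 25.636260
y = (101.234·2667.187723 − 1644.701877·128.882) / -2670.479780 = -21.733029

x=25.636 y=-21.733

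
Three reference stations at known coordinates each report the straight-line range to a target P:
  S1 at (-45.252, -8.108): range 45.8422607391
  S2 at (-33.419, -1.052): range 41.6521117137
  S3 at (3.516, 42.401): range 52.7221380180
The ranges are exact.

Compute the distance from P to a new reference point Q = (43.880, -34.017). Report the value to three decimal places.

eq1: (x + 45.252)² + (y + 8.108)² = 45.8422607391²
eq2: (x + 33.419)² + (y + 1.052)² = 41.6521117137²
eq3: (x − 3.516)² + (y − 42.401)² = 52.7221380180²
eq2−eq3, eq2−eq1 (x²,y² cancel):
  73.870·x + 86.906·y = -352.454635
  -23.666·x − 14.112·y = 628.932444
det = 73.870·-14.112 − 86.906·-23.666 = 1014.263956
x = (-352.454635·-14.112 − 86.906·628.932444) / 1014.263956 = -48.985437
y = (73.870·628.932444 − -352.454635·-23.666) / 1014.263956 = 37.581980
|P − Q| = √((-48.985437 − 43.880)² + (37.581980 − -34.017)²) = 117.262114

117.262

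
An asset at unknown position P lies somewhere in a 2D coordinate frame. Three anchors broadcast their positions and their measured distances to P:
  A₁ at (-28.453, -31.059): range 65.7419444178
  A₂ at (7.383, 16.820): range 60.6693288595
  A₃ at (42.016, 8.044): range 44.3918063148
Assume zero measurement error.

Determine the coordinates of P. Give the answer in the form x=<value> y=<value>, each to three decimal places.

x=37.097 y=-36.074

eq1: (x + 28.453)² + (y + 31.059)² = 65.7419444178²
eq2: (x − 7.383)² + (y − 16.820)² = 60.6693288595²
eq3: (x − 42.016)² + (y − 8.044)² = 44.3918063148²
eq3−eq2, eq3−eq1 (x²,y² cancel):
  -69.266·x + 17.552·y = -3202.764099
  -140.938·x − 78.206·y = -2407.186290
det = -69.266·-78.206 − 17.552·-140.938 = 7890.760572
x = (-3202.764099·-78.206 − 17.552·-2407.186290) / 7890.760572 = 37.097350
y = (-69.266·-2407.186290 − -3202.764099·-140.938) / 7890.760572 = -36.074469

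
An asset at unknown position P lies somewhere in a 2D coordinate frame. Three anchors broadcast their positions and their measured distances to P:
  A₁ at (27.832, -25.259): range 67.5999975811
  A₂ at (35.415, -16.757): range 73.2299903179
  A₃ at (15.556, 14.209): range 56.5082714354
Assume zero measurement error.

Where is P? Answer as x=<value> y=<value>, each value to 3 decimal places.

eq1: (x − 27.832)² + (y + 25.259)² = 67.5999975811²
eq2: (x − 35.415)² + (y + 16.757)² = 73.2299903179²
eq3: (x − 15.556)² + (y − 14.209)² = 56.5082714354²
eq1−eq3, eq1−eq2 (x²,y² cancel):
  -24.552·x + 78.936·y = 407.822444
  15.166·x + 17.004·y = -670.489840
det = -24.552·17.004 − 78.936·15.166 = -1614.625584
x = (407.822444·17.004 − 78.936·-670.489840) / -1614.625584 = -37.073858
y = (-24.552·-670.489840 − 407.822444·15.166) / -1614.625584 = -6.364839

x=-37.074 y=-6.365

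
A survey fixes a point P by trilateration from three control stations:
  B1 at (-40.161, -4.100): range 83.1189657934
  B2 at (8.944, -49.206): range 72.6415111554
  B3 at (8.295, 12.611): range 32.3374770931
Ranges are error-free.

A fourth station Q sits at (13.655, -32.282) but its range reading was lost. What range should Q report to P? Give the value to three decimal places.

55.434

eq1: (x + 40.161)² + (y + 4.100)² = 83.1189657934²
eq2: (x − 8.944)² + (y + 49.206)² = 72.6415111554²
eq3: (x − 8.295)² + (y − 12.611)² = 32.3374770931²
eq3−eq1, eq3−eq2 (x²,y² cancel):
  -96.912·x − 33.422·y = -4461.178475
  1.298·x − 123.634·y = -1957.695492
det = -96.912·-123.634 − -33.422·1.298 = 12024.999964
x = (-4461.178475·-123.634 − -33.422·-1957.695492) / 12024.999964 = 40.426049
y = (-96.912·-1957.695492 − -4461.178475·1.298) / 12024.999964 = 16.259027
|P − Q| = √((40.426049 − 13.655)² + (16.259027 − -32.282)²) = 55.433928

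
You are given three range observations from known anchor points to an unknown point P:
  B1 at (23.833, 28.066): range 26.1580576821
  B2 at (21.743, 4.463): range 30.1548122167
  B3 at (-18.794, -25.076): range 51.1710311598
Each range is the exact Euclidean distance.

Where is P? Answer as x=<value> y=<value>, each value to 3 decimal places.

x=-1.871 y=23.216

eq1: (x − 23.833)² + (y − 28.066)² = 26.1580576821²
eq2: (x − 21.743)² + (y − 4.463)² = 30.1548122167²
eq3: (x + 18.794)² + (y + 25.076)² = 51.1710311598²
eq2−eq3, eq2−eq1 (x²,y² cancel):
  -81.074·x − 59.078·y = -1219.817936
  4.180·x + 47.206·y = 1088.104545
det = -81.074·47.206 − -59.078·4.180 = -3580.233204
x = (-1219.817936·47.206 − -59.078·1088.104545) / -3580.233204 = -1.871474
y = (-81.074·1088.104545 − -1219.817936·4.180) / -3580.233204 = 23.215848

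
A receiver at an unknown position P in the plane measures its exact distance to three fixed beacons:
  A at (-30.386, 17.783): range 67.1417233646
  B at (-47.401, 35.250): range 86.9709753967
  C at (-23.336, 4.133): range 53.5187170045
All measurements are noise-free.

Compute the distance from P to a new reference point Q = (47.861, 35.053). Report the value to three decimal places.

eq1: (x + 30.386)² + (y − 17.783)² = 67.1417233646²
eq2: (x + 47.401)² + (y − 35.250)² = 86.9709753967²
eq3: (x + 23.336)² + (y − 4.133)² = 53.5187170045²
eq1−eq2, eq1−eq3 (x²,y² cancel):
  -34.030·x + 34.934·y = -806.066329
  14.100·x − 27.300·y = 965.864447
det = -34.030·-27.300 − 34.934·14.100 = 436.449600
x = (-806.066329·-27.300 − 34.934·965.864447) / 436.449600 = -26.889469
y = (-34.030·965.864447 − -806.066329·14.100) / 436.449600 = -49.267617
|P − Q| = √((-26.889469 − 47.861)² + (-49.267617 − 35.053)²) = 112.683624

112.684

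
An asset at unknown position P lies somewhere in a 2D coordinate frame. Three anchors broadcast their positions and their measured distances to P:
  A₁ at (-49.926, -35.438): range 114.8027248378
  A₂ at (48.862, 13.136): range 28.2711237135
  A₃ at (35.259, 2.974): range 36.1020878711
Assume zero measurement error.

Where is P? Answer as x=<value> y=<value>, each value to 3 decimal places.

x=37.466 y=39.009

eq1: (x + 49.926)² + (y + 35.438)² = 114.8027248378²
eq2: (x − 48.862)² + (y − 13.136)² = 28.2711237135²
eq3: (x − 35.259)² + (y − 2.974)² = 36.1020878711²
eq2−eq1, eq2−eq3 (x²,y² cancel):
  -197.576·x − 97.148·y = -11192.001414
  -27.206·x − 20.324·y = -1812.112096
det = -197.576·-20.324 − -97.148·-27.206 = 1372.526136
x = (-11192.001414·-20.324 − -97.148·-1812.112096) / 1372.526136 = 37.466078
y = (-197.576·-1812.112096 − -11192.001414·-27.206) / 1372.526136 = 39.008561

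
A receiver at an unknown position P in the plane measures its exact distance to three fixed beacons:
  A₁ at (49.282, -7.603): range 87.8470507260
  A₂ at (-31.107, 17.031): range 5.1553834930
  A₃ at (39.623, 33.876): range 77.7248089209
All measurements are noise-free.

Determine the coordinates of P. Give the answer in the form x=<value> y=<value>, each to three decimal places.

eq1: (x − 49.282)² + (y + 7.603)² = 87.8470507260²
eq2: (x + 31.107)² + (y − 17.031)² = 5.1553834930²
eq3: (x − 39.623)² + (y − 33.876)² = 77.7248089209²
eq2−eq3, eq2−eq1 (x²,y² cancel):
  141.460·x + 33.690·y = -4554.702848
  160.778·x − 49.268·y = -6461.705619
det = 141.460·-49.268 − 33.690·160.778 = -12386.062100
x = (-4554.702848·-49.268 − 33.690·-6461.705619) / -12386.062100 = -35.693020
y = (141.460·-6461.705619 − -4554.702848·160.778) / -12386.062100 = 14.675920

x=-35.693 y=14.676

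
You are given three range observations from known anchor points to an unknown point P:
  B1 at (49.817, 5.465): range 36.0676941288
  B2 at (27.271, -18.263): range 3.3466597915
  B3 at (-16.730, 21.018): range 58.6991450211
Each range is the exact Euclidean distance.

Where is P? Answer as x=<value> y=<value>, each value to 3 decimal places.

eq1: (x − 49.817)² + (y − 5.465)² = 36.0676941288²
eq2: (x − 27.271)² + (y + 18.263)² = 3.3466597915²
eq3: (x + 16.730)² + (y − 21.018)² = 58.6991450211²
eq1−eq3, eq1−eq2 (x²,y² cancel):
  -133.094·x + 31.106·y = -3934.661556
  -45.092·x − 47.456·y = -144.676676
det = -133.094·-47.456 − 31.106·-45.092 = 7718.740616
x = (-3934.661556·-47.456 − 31.106·-144.676676) / 7718.740616 = 24.773939
y = (-133.094·-144.676676 − -3934.661556·-45.092) / 7718.740616 = -20.491188

x=24.774 y=-20.491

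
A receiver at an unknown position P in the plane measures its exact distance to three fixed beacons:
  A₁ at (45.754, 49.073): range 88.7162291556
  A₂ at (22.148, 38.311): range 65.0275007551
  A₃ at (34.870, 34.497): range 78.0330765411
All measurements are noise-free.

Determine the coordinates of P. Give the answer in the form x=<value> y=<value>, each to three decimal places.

x=-42.732 y=42.687

eq1: (x − 45.754)² + (y − 49.073)² = 88.7162291556²
eq2: (x − 22.148)² + (y − 38.311)² = 65.0275007551²
eq3: (x − 34.870)² + (y − 34.497)² = 78.0330765411²
eq1−eq2, eq1−eq3 (x²,y² cancel):
  -47.212·x − 21.524·y = 1098.672241
  -21.768·x − 29.152·y = -314.219655
det = -47.212·-29.152 − -21.524·-21.768 = 907.789792
x = (1098.672241·-29.152 − -21.524·-314.219655) / 907.789792 = -42.732092
y = (-47.212·-314.219655 − 1098.672241·-21.768) / 907.789792 = 42.687014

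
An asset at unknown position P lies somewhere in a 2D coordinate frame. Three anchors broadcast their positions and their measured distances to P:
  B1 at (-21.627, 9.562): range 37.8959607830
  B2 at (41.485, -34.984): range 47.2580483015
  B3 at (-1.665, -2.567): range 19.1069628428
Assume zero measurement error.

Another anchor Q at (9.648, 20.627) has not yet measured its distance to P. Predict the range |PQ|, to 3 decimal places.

17.049

eq1: (x + 21.627)² + (y − 9.562)² = 37.8959607830²
eq2: (x − 41.485)² + (y + 34.984)² = 47.2580483015²
eq3: (x + 1.665)² + (y + 2.567)² = 19.1069628428²
eq2−eq3, eq2−eq1 (x²,y² cancel):
  -86.300·x + 64.834·y = -1067.276667
  -126.224·x + 89.092·y = -1588.507222
det = -86.300·89.092 − 64.834·-126.224 = 494.967216
x = (-1067.276667·89.092 − 64.834·-1588.507222) / 494.967216 = 15.967652
y = (-86.300·-1588.507222 − -1067.276667·-126.224) / 494.967216 = 4.792728
|P − Q| = √((15.967652 − 9.648)² + (4.792728 − 20.627)²) = 17.048817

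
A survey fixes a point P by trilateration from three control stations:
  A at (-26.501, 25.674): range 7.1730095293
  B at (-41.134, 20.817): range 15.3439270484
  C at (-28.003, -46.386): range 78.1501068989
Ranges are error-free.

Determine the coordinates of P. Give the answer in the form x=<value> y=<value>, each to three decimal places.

x=-30.347 y=31.729

eq1: (x + 26.501)² + (y − 25.674)² = 7.1730095293²
eq2: (x + 41.134)² + (y − 20.817)² = 15.3439270484²
eq3: (x + 28.003)² + (y + 46.386)² = 78.1501068989²
eq1−eq2, eq1−eq3 (x²,y² cancel):
  -29.266·x − 9.714·y = 579.912136
  -3.004·x − 144.120·y = -4481.615415
det = -29.266·-144.120 − -9.714·-3.004 = 4188.635064
x = (579.912136·-144.120 − -9.714·-4481.615415) / 4188.635064 = -30.346723
y = (-29.266·-4481.615415 − 579.912136·-3.004) / 4188.635064 = 31.728955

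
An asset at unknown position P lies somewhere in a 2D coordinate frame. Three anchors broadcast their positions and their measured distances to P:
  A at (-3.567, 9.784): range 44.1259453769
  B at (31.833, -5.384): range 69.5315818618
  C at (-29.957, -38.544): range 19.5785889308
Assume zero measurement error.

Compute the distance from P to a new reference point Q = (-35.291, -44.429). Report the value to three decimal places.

24.473

eq1: (x + 3.567)² + (y − 9.784)² = 44.1259453769²
eq2: (x − 31.833)² + (y + 5.384)² = 69.5315818618²
eq3: (x + 29.957)² + (y + 38.544)² = 19.5785889308²
eq3−eq1, eq3−eq2 (x²,y² cancel):
  52.780·x + 96.656·y = -3838.389551
  123.580·x + 66.320·y = -5792.054172
det = 52.780·66.320 − 96.656·123.580 = -8444.378880
x = (-3838.389551·66.320 − 96.656·-5792.054172) / -8444.378880 = -36.151243
y = (52.780·-5792.054172 − -3838.389551·123.580) / -8444.378880 = -19.971103
|P − Q| = √((-36.151243 − -35.291)² + (-19.971103 − -44.429)²) = 24.473021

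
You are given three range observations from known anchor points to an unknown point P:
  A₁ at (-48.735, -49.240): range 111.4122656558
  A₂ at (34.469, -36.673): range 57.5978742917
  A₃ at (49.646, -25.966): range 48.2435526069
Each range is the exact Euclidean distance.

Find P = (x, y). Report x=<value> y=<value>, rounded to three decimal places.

eq1: (x + 48.735)² + (y + 49.240)² = 111.4122656558²
eq2: (x − 34.469)² + (y + 36.673)² = 57.5978742917²
eq3: (x − 49.646)² + (y + 25.966)² = 48.2435526069²
eq3−eq1, eq3−eq2 (x²,y² cancel):
  -196.762·x − 46.548·y = -8424.533217
  -30.354·x − 21.414·y = -1596.012337
det = -196.762·-21.414 − -46.548·-30.354 = 2800.543476
x = (-8424.533217·-21.414 − -46.548·-1596.012337) / 2800.543476 = 37.889707
y = (-196.762·-1596.012337 − -8424.533217·-30.354) / 2800.543476 = 20.823208

x=37.890 y=20.823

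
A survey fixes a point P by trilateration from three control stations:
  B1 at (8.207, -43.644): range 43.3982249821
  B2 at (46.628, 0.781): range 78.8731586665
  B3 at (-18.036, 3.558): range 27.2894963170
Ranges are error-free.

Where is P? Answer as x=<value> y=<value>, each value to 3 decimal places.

eq1: (x − 8.207)² + (y + 43.644)² = 43.3982249821²
eq2: (x − 46.628)² + (y − 0.781)² = 78.8731586665²
eq3: (x + 18.036)² + (y − 3.558)² = 27.2894963170²
eq2−eq3, eq2−eq1 (x²,y² cancel):
  -129.328·x + 5.554·y = 3639.434864
  -76.842·x − 88.850·y = 4134.942466
det = -129.328·-88.850 − 5.554·-76.842 = 11917.573268
x = (3639.434864·-88.850 − 5.554·4134.942466) / 11917.573268 = -29.060384
y = (-129.328·4134.942466 − 3639.434864·-76.842) / 11917.573268 = -21.405565

x=-29.060 y=-21.406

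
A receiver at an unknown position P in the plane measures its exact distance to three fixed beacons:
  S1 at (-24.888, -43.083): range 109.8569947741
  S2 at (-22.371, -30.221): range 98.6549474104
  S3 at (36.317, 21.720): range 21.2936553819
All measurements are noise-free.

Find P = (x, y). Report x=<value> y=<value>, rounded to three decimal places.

eq1: (x + 24.888)² + (y + 43.083)² = 109.8569947741²
eq2: (x + 22.371)² + (y + 30.221)² = 98.6549474104²
eq3: (x − 36.317)² + (y − 21.720)² = 21.2936553819²
eq1−eq2, eq1−eq3 (x²,y² cancel):
  5.034·x + 25.724·y = 1273.973701
  122.410·x + 129.606·y = 10930.264997
det = 5.034·129.606 − 25.724·122.410 = -2496.438236
x = (1273.973701·129.606 − 25.724·10930.264997) / -2496.438236 = 46.488433
y = (5.034·10930.264997 − 1273.973701·122.410) / -2496.438236 = 40.427264

x=46.488 y=40.427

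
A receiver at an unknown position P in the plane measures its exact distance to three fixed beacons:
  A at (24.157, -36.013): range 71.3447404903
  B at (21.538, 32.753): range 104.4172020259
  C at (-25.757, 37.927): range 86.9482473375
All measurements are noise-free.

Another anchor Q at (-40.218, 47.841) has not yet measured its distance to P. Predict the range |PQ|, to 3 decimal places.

94.577

eq1: (x − 24.157)² + (y + 36.013)² = 71.3447404903²
eq2: (x − 21.538)² + (y − 32.753)² = 104.4172020259²
eq3: (x + 25.757)² + (y − 37.927)² = 86.9482473375²
eq1−eq3, eq1−eq2 (x²,y² cancel):
  -99.828·x + 147.880·y = -2248.542159
  -5.238·x + 137.532·y = -6156.732448
det = -99.828·137.532 − 147.880·-5.238 = -12954.949056
x = (-2248.542159·137.532 − 147.880·-6156.732448) / -12954.949056 = -46.407832
y = (-99.828·-6156.732448 − -2248.542159·-5.238) / -12954.949056 = -46.533292
|P − Q| = √((-46.407832 − -40.218)² + (-46.533292 − 47.841)²) = 94.577064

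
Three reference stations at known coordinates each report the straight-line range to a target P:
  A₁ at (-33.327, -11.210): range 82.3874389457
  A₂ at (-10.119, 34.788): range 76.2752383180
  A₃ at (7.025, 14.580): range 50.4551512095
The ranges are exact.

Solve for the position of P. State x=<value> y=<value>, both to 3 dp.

eq1: (x + 33.327)² + (y + 11.210)² = 82.3874389457²
eq2: (x + 10.119)² + (y − 34.788)² = 76.2752383180²
eq3: (x − 7.025)² + (y − 14.580)² = 50.4551512095²
eq1−eq2, eq1−eq3 (x²,y² cancel):
  46.416·x + 91.996·y = 1046.024192
  80.704·x + 51.580·y = 3267.541808
det = 46.416·51.580 − 91.996·80.704 = -5030.307904
x = (1046.024192·51.580 − 91.996·3267.541808) / -5030.307904 = 49.032157
y = (46.416·3267.541808 − 1046.024192·80.704) / -5030.307904 = -13.368542

x=49.032 y=-13.369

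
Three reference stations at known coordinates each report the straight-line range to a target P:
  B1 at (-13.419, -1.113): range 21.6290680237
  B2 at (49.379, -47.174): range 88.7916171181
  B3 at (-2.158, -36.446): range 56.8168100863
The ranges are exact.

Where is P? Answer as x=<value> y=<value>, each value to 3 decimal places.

x=-8.694 y=19.994

eq1: (x + 13.419)² + (y + 1.113)² = 21.6290680237²
eq2: (x − 49.379)² + (y + 47.174)² = 88.7916171181²
eq3: (x + 2.158)² + (y + 36.446)² = 56.8168100863²
eq2−eq1, eq2−eq3 (x²,y² cancel):
  -125.596·x + 92.122·y = 2933.771100
  -103.074·x + 21.456·y = 1325.097325
det = -125.596·21.456 − 92.122·-103.074 = 6800.595252
x = (2933.771100·21.456 − 92.122·1325.097325) / 6800.595252 = -8.693889
y = (-125.596·1325.097325 − 2933.771100·-103.074) / 6800.595252 = 19.993632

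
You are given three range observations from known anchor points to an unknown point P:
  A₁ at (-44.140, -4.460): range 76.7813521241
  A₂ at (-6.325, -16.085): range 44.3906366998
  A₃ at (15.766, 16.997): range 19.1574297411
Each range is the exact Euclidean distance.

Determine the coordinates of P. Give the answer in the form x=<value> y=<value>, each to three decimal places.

eq1: (x + 44.140)² + (y + 4.460)² = 76.7813521241²
eq2: (x + 6.325)² + (y + 16.085)² = 44.3906366998²
eq3: (x − 15.766)² + (y − 16.997)² = 19.1574297411²
eq2−eq3, eq2−eq1 (x²,y² cancel):
  44.182·x + 66.164·y = 1842.253427
  -75.630·x + 23.250·y = -2255.349057
det = 44.182·23.250 − 66.164·-75.630 = 6031.214820
x = (1842.253427·23.250 − 66.164·-2255.349057) / 6031.214820 = 31.843553
y = (44.182·-2255.349057 − 1842.253427·-75.630) / 6031.214820 = 6.579735

x=31.844 y=6.580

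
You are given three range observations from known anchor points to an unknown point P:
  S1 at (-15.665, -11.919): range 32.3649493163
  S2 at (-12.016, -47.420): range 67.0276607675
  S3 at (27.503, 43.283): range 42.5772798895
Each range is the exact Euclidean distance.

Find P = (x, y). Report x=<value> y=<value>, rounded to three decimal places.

eq1: (x + 15.665)² + (y + 11.919)² = 32.3649493163²
eq2: (x + 12.016)² + (y + 47.420)² = 67.0276607675²
eq3: (x − 27.503)² + (y − 43.283)² = 42.5772798895²
eq1−eq3, eq1−eq2 (x²,y² cancel):
  86.336·x + 110.404·y = 1477.043493
  7.298·x − 71.002·y = -1439.631494
det = 86.336·-71.002 − 110.404·7.298 = -6935.757064
x = (1477.043493·-71.002 − 110.404·-1439.631494) / -6935.757064 = -7.795549
y = (86.336·-1439.631494 − 1477.043493·7.298) / -6935.757064 = 19.474657

x=-7.796 y=19.475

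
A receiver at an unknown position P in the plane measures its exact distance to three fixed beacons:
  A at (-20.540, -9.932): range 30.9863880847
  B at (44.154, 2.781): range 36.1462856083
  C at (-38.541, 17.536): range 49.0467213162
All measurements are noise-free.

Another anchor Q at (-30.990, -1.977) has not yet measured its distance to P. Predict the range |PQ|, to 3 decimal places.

39.217

eq1: (x + 20.540)² + (y + 9.932)² = 30.9863880847²
eq2: (x − 44.154)² + (y − 2.781)² = 36.1462856083²
eq3: (x + 38.541)² + (y − 17.536)² = 49.0467213162²
eq2−eq1, eq2−eq3 (x²,y² cancel):
  -129.388·x − 25.426·y = -1090.375736
  -165.390·x + 29.510·y = -1263.416609
det = -129.388·29.510 − -25.426·-165.390 = -8023.446020
x = (-1090.375736·29.510 − -25.426·-1263.416609) / -8023.446020 = 8.014090
y = (-129.388·-1263.416609 − -1090.375736·-165.390) / -8023.446020 = 2.102126
|P − Q| = √((8.014090 − -30.990)² + (2.102126 − -1.977)²) = 39.216812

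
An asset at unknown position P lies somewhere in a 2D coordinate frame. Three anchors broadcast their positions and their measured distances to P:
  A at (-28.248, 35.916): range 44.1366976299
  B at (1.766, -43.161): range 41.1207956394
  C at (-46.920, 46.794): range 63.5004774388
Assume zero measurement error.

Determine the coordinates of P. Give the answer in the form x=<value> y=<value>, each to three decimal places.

x=-7.696 y=-3.144

eq1: (x + 28.248)² + (y − 35.916)² = 44.1366976299²
eq2: (x − 1.766)² + (y + 43.161)² = 41.1207956394²
eq3: (x + 46.920)² + (y − 46.794)² = 63.5004774388²
eq2−eq3, eq2−eq1 (x²,y² cancel):
  -97.372·x + 179.910·y = 183.783358
  -60.028·x + 158.154·y = -35.210361
det = -97.372·158.154 − 179.910·-60.028 = -4600.133808
x = (183.783358·158.154 − 179.910·-35.210361) / -4600.133808 = -7.695596
y = (-97.372·-35.210361 − 183.783358·-60.028) / -4600.133808 = -3.143528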